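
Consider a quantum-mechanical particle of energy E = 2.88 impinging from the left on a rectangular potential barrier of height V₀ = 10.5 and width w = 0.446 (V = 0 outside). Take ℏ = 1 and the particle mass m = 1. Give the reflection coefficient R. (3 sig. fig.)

E < V₀: inside the barrier ψ ∝ e^{±κx} with κ = √(2m(V₀ − E))/ℏ = 3.904.
κw = 1.741, sinh(κw) = 2.764.
The exact tunnelling result is T⁻¹ = 1 + V₀² sinh²(κw) / [4E(V₀ − E)] = 10.60, so T = 0.0944.
R = 1 − T = 0.906.

R = 0.906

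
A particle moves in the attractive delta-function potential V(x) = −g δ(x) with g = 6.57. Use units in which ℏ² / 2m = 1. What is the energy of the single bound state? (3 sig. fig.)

E = -10.8

The bound state is ψ(x) = √κ e^{−κ|x|}. The derivative jump ψ'(0⁺) − ψ'(0⁻) = −(2mg/ℏ²)ψ(0) fixes κ = mg/ℏ² = 3.285.
Then E = −ℏ²κ²/(2m) = −mg²/(2ℏ²) = -10.79.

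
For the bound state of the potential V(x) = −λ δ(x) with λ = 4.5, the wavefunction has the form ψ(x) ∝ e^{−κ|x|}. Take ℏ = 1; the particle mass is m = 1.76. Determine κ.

κ = 7.92

Integrate −(ℏ²/2m)ψ'' − λδ(x)ψ = Eψ from −ε to +ε: the ψ'' term gives ψ'(0⁺) − ψ'(0⁻) and the δ term gives −(2mλ/ℏ²)ψ(0).
With ψ ∝ e^{−κ|x|} this yields −2κ = −2mλ/ℏ², so κ = mλ/ℏ² = 7.920.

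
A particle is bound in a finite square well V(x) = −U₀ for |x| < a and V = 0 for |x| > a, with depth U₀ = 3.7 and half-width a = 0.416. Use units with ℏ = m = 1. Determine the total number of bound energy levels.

The dimensionless depth is z₀ = a√(2mU₀)/ℏ = 0.416 × √(7.400) = 1.132.
The even/odd transcendental equations gain one root per π/2 in z₀, giving N = 1 + ⌊2z₀/π⌋ = 1 + ⌊0.7204⌋ = 1.

N = 1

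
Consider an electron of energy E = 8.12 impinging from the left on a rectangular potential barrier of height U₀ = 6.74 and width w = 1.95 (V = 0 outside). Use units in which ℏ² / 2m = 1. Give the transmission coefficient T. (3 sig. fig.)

T = 0.636

E > U₀: inside the barrier k₂ = √(2m(E − U₀))/ℏ = 1.175, k₂w = 2.291.
T = [1 + U₀² sin²(k₂w) / (4E(E − U₀))]⁻¹ = 1/1.573 = 0.636.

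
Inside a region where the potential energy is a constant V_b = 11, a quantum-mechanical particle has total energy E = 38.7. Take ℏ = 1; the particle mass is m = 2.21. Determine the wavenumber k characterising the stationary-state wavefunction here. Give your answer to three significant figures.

k = 11.1

With E > V_b the solution is oscillatory, ψ ∝ e^{±ikx} with k = √(2m(E − V_b))/ℏ.
k = √(2 × 2.21 × 27.7) = 11.06.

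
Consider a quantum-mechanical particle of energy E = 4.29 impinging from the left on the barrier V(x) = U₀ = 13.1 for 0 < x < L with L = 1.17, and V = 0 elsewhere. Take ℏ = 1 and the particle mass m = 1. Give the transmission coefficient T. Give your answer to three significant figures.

Since E < U₀ the interior solution is evanescent with decay constant κ = √(2m(U₀ − E))/ℏ = 4.198.
κL = 4.911, sinh(κL) = 67.90.
Matching ψ, ψ′ at both faces gives T = [1 + U₀² sinh²(κL) / (4E(U₀ − E))]⁻¹ = 1/5234 = 0.000191.

T = 0.000191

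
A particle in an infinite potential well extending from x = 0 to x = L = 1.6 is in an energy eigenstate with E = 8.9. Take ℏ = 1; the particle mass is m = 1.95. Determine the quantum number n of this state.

n = 3

For an infinite well E_n = n²π²ℏ²/(2mL²), so n = (L/πℏ)√(2mE).
n = (1.6/π) × √(2 × 1.95 × 8.9) = 3.001 → n = 3.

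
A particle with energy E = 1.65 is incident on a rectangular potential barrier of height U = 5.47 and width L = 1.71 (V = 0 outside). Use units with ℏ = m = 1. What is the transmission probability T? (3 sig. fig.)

T = 0.000264

E < U: inside the barrier ψ ∝ e^{±κx} with κ = √(2m(U − E))/ℏ = 2.764.
κL = 4.727, sinh(κL) = 56.45.
The exact tunnelling result is T⁻¹ = 1 + U² sinh²(κL) / [4E(U − E)] = 3782, so T = 0.000264.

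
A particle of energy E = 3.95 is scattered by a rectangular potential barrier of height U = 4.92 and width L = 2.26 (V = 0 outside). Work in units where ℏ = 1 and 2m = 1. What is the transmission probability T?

T = 0.0293

E < U: inside the barrier ψ ∝ e^{±κx} with κ = √(2m(U − E))/ℏ = 0.9849.
κL = 2.226, sinh(κL) = 4.577.
Matching ψ, ψ′ at both faces gives T = [1 + U² sinh²(κL) / (4E(U − E))]⁻¹ = 1/34.08 = 0.0293.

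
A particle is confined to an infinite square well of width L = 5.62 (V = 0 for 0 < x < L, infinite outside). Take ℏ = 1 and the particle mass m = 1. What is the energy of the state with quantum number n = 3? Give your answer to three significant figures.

The infinite-well eigenfunctions ψ_n = √(2/L) sin(nπx/L) vanish at both walls, giving E_n = n²π²ℏ²/(2mL²).
E_3 = 3² × π² / (2 × 1 × 5.62²) = 1.406.

E = 1.41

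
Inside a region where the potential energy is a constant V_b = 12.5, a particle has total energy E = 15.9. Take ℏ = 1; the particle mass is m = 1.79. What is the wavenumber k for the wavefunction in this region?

k = 3.49

With E > V_b the solution is oscillatory, ψ ∝ e^{±ikx} with k = √(2m(E − V_b))/ℏ.
k = √(2 × 1.79 × 3.4) = 3.489.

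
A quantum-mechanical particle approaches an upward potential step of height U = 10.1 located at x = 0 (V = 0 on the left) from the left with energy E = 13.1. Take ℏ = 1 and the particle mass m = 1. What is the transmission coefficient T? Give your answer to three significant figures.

T = 0.876

On each side the TISE gives plane waves with k = √(2m(E − V))/ℏ: k₁ = √(2·1·13.1) = 5.119, k₂ = √(2·1·3) = 2.449.
Continuity of ψ and ψ′ at the step yields the reflection amplitude r = (k₁ − k₂)/(k₁ + k₂) = 0.3527; thus R = |r|² = 0.1244, T = 0.8756.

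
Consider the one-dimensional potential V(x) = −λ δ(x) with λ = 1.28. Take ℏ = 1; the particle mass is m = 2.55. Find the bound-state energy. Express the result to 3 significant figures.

The bound state is ψ(x) = √κ e^{−κ|x|}. The derivative jump ψ'(0⁺) − ψ'(0⁻) = −(2mλ/ℏ²)ψ(0) fixes κ = mλ/ℏ² = 3.264.
Then E = −ℏ²κ²/(2m) = −mλ²/(2ℏ²) = -2.089.

E = -2.09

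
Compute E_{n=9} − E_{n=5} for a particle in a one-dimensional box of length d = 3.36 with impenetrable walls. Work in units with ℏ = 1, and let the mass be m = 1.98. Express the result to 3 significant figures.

E_n = n²π²ℏ²/(2md²), so ΔE = (9² − 5²) π²ℏ²/(2md²).
ΔE = 56 × π² / (2 × 1.98 × 3.36²) = 12.36.

ΔE = 12.4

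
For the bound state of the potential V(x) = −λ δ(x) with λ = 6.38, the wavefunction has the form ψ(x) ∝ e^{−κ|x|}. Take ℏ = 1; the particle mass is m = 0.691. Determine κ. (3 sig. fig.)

κ = 4.41

Integrate −(ℏ²/2m)ψ'' − λδ(x)ψ = Eψ from −ε to +ε: the ψ'' term gives ψ'(0⁺) − ψ'(0⁻) and the δ term gives −(2mλ/ℏ²)ψ(0).
With ψ ∝ e^{−κ|x|} this yields −2κ = −2mλ/ℏ², so κ = mλ/ℏ² = 4.409.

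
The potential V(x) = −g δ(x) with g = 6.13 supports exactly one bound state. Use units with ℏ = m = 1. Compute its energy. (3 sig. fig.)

The bound state is ψ(x) = √κ e^{−κ|x|}. The derivative jump ψ'(0⁺) − ψ'(0⁻) = −(2mg/ℏ²)ψ(0) fixes κ = mg/ℏ² = 6.130.
Then E = −ℏ²κ²/(2m) = −mg²/(2ℏ²) = -18.79.

E = -18.8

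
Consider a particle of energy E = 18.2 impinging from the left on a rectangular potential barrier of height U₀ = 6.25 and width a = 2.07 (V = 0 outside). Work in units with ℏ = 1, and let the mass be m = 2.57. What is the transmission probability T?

E > U₀: inside the barrier k₂ = √(2m(E − U₀))/ℏ = 7.837, k₂a = 16.22.
T = [1 + U₀² sin²(k₂a) / (4E(E − U₀))]⁻¹ = 1/1.011 = 0.989.

T = 0.989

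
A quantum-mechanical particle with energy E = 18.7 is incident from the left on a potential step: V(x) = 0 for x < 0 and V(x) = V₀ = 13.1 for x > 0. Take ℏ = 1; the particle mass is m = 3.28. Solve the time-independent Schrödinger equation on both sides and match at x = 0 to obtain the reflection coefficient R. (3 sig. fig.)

The wavenumbers are k₁ = √(2mE)/ℏ = 11.08 on the left and k₂ = √(2m(E − V₀))/ℏ = 6.061 on the right.
Continuity of ψ and ψ′ at the step yields the reflection amplitude r = (k₁ − k₂)/(k₁ + k₂) = 0.2926; thus R = |r|² = 0.08563, T = 0.9144.

R = 0.0856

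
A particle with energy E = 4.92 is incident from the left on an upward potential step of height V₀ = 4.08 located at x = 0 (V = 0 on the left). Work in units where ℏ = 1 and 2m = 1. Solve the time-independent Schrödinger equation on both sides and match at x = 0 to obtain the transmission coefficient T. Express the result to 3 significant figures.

On each side the TISE gives plane waves with k = √(2m(E − V))/ℏ: k₁ = √(2·½·4.92) = 2.218, k₂ = √(2·½·0.84) = 0.9165.
Matching ψ and ψ′ at x = 0 gives r = (k₁ − k₂)/(k₁ + k₂), so R = r² = 0.1724 and T = 1 − R = 0.8276.

T = 0.828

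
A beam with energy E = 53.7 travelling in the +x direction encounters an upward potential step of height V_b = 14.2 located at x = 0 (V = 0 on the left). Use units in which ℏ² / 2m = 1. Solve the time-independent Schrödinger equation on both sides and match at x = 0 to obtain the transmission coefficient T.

On each side the TISE gives plane waves with k = √(2m(E − V))/ℏ: k₁ = √(2·½·53.7) = 7.328, k₂ = √(2·½·39.5) = 6.285.
Matching ψ and ψ′ at x = 0 gives r = (k₁ − k₂)/(k₁ + k₂), so R = r² = 0.005872 and T = 1 − R = 0.9941.

T = 0.994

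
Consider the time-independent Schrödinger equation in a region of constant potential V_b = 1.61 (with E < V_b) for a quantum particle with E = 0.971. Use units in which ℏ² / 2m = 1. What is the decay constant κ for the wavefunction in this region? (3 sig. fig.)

Since E < V_b the TISE in this region is ψ'' = κ²ψ with κ = √(2m(V_b − E))/ℏ.
κ = √(2 × 0.5 × 0.639) = 0.7994.

κ = 0.799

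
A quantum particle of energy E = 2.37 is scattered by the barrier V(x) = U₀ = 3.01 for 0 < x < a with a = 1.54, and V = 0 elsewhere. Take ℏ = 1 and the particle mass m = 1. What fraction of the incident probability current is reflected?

Since E < U₀ the interior solution is evanescent with decay constant κ = √(2m(U₀ − E))/ℏ = 1.131.
κa = 1.742, sinh(κa) = 2.768.
Matching ψ, ψ′ at both faces gives T = [1 + U₀² sinh²(κa) / (4E(U₀ − E))]⁻¹ = 1/12.44 = 0.0804.
R = 1 − T = 0.920.

R = 0.920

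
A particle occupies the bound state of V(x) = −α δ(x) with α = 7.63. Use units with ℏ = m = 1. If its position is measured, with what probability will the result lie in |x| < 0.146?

P = 0.892

The normalised bound state is ψ = √κ e^{−κ|x|} with κ = mα/ℏ² = 7.630.
P(|x| < d) = ∫_{−d}^{d} κ e^{−2κ|x|} dx = 1 − e^{−2κd} = 1 − e^{−2.228} = 0.8923.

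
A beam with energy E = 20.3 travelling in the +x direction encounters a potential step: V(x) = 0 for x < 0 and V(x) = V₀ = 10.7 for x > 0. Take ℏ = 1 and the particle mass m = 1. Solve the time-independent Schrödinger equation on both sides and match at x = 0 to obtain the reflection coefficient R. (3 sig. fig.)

The wavenumbers are k₁ = √(2mE)/ℏ = 6.372 on the left and k₂ = √(2m(E − V₀))/ℏ = 4.382 on the right.
Matching ψ and ψ′ at x = 0 gives r = (k₁ − k₂)/(k₁ + k₂), so R = r² = 0.03425 and T = 1 − R = 0.9658.

R = 0.0342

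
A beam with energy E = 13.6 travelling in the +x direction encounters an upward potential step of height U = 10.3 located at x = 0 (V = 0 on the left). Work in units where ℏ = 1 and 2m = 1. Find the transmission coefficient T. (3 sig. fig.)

T = 0.884

The wavenumbers are k₁ = √(2mE)/ℏ = 3.688 on the left and k₂ = √(2m(E − U))/ℏ = 1.817 on the right.
Matching ψ and ψ′ at x = 0 gives r = (k₁ − k₂)/(k₁ + k₂), so R = r² = 0.1156 and T = 1 − R = 0.8844.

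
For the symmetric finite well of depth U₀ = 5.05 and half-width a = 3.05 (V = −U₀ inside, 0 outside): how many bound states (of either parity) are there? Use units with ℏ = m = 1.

N = 7

The dimensionless depth is z₀ = a√(2mU₀)/ℏ = 3.05 × √(10.10) = 9.693.
A new bound state (alternating even/odd) appears each time z₀ passes a multiple of π/2, so N = ⌊2z₀/π⌋ + 1 = ⌊6.171⌋ + 1 = 7.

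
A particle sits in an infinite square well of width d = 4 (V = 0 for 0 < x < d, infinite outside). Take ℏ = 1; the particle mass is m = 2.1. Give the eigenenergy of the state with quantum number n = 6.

E = 5.29

Requiring ψ(0) = ψ(d) = 0 quantises k = nπ/d, hence E_n = ℏ²k²/2m = n²π²ℏ²/(2md²).
E_6 = 6² × π² / (2 × 2.1 × 4²) = 5.287.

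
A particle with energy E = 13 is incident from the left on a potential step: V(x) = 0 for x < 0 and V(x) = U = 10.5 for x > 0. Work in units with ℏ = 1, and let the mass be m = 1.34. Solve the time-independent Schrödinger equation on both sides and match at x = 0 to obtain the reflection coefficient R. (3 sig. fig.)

The wavenumbers are k₁ = √(2mE)/ℏ = 5.903 on the left and k₂ = √(2m(E − U))/ℏ = 2.588 on the right.
Matching ψ and ψ′ at x = 0 gives r = (k₁ − k₂)/(k₁ + k₂), so R = r² = 0.1523 and T = 1 − R = 0.8477.

R = 0.152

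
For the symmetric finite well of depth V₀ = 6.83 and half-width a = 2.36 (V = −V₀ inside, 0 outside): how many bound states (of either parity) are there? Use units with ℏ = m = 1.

Define the well-strength parameter z₀ = (a/ℏ)√(2mV₀) = 2.36 × √(2·1·6.83) = 8.722.
A new bound state (alternating even/odd) appears each time z₀ passes a multiple of π/2, so N = ⌊2z₀/π⌋ + 1 = ⌊5.553⌋ + 1 = 6.

N = 6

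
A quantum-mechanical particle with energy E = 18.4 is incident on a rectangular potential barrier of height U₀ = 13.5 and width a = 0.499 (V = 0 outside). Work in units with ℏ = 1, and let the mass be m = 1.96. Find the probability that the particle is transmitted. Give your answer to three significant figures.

T = 0.748

Above the barrier the interior wavenumber is k₂ = √(2m(E − U₀))/ℏ = 4.383, giving phase k₂a = 2.187.
Matching at both interfaces gives T⁻¹ = 1 + U₀² sin²(k₂a) / [4E(E − U₀)] = 1.337, hence T = 0.748.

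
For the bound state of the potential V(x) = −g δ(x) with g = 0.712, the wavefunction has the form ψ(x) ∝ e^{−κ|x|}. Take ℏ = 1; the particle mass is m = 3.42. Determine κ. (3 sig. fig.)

κ = 2.44

Integrate −(ℏ²/2m)ψ'' − gδ(x)ψ = Eψ from −ε to +ε: the ψ'' term gives ψ'(0⁺) − ψ'(0⁻) and the δ term gives −(2mg/ℏ²)ψ(0).
With ψ ∝ e^{−κ|x|} this yields −2κ = −2mg/ℏ², so κ = mg/ℏ² = 2.435.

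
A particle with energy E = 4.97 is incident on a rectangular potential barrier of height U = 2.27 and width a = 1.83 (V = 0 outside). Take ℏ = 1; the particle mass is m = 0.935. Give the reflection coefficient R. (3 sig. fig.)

R = 0.0613

E > U: inside the barrier k₂ = √(2m(E − U))/ℏ = 2.247, k₂a = 4.112.
T = [1 + U² sin²(k₂a) / (4E(E − U))]⁻¹ = 1/1.065 = 0.939.
R = 1 − T = 0.0613.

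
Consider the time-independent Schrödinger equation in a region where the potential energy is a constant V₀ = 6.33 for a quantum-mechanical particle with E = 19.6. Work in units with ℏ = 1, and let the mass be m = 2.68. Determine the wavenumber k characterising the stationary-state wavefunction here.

k = 8.43

With E > V₀ the solution is oscillatory, ψ ∝ e^{±ikx} with k = √(2m(E − V₀))/ℏ.
k = √(2 × 2.68 × 13.27) = 8.434.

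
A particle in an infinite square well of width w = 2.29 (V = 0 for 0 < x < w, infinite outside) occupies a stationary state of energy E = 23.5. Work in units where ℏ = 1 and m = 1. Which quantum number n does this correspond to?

For an infinite well E_n = n²π²ℏ²/(2mw²), so n = (w/πℏ)√(2mE).
n = (2.29/π) × √(2 × 1 × 23.5) = 4.997 → n = 5.

n = 5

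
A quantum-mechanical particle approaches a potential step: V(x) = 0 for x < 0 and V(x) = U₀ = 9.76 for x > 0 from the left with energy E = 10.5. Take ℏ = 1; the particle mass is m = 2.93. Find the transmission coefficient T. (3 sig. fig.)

T = 0.663

The wavenumbers are k₁ = √(2mE)/ℏ = 7.844 on the left and k₂ = √(2m(E − U₀))/ℏ = 2.082 on the right.
Matching ψ and ψ′ at x = 0 gives r = (k₁ − k₂)/(k₁ + k₂), so R = r² = 0.3369 and T = 1 − R = 0.6631.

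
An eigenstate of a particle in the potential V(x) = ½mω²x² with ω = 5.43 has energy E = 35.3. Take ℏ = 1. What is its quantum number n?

E_n = ℏω(n + ½) ⇒ n = E/(ℏω) − ½ = 35.3/5.43 − 0.5 = 6.001 → n = 6.

n = 6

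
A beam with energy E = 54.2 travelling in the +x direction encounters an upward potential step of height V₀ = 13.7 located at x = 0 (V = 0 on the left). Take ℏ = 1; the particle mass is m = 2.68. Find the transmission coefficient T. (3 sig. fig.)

T = 0.995

On each side the TISE gives plane waves with k = √(2m(E − V))/ℏ: k₁ = √(2·2.68·54.2) = 17.04, k₂ = √(2·2.68·40.5) = 14.73.
Matching ψ and ψ′ at x = 0 gives r = (k₁ − k₂)/(k₁ + k₂), so R = r² = 0.005288 and T = 1 − R = 0.9947.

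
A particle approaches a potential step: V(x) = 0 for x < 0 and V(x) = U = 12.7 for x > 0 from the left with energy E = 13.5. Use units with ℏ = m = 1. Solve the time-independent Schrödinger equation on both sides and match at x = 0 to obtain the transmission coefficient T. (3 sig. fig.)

On each side the TISE gives plane waves with k = √(2m(E − V))/ℏ: k₁ = √(2·1·13.5) = 5.196, k₂ = √(2·1·0.8) = 1.265.
Matching ψ and ψ′ at x = 0 gives r = (k₁ − k₂)/(k₁ + k₂), so R = r² = 0.3702 and T = 1 − R = 0.6298.

T = 0.630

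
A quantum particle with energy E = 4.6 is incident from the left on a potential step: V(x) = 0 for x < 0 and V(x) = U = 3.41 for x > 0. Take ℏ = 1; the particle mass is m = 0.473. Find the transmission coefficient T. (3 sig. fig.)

The wavenumbers are k₁ = √(2mE)/ℏ = 2.086 on the left and k₂ = √(2m(E − U))/ℏ = 1.061 on the right.
Matching ψ and ψ′ at x = 0 gives r = (k₁ − k₂)/(k₁ + k₂), so R = r² = 0.1061 and T = 1 − R = 0.8939.

T = 0.894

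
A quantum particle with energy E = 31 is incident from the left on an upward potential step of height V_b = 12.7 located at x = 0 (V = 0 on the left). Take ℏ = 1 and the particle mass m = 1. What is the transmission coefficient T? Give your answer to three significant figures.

T = 0.983

The wavenumbers are k₁ = √(2mE)/ℏ = 7.874 on the left and k₂ = √(2m(E − V_b))/ℏ = 6.050 on the right.
Continuity of ψ and ψ′ at the step yields the reflection amplitude r = (k₁ − k₂)/(k₁ + k₂) = 0.1310; thus R = |r|² = 0.01716, T = 0.9828.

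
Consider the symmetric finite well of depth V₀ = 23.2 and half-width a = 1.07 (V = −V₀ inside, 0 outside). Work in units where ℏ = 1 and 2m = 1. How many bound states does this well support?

N = 4

The dimensionless depth is z₀ = a√(2mV₀)/ℏ = 1.07 × √(23.20) = 5.154.
A new bound state (alternating even/odd) appears each time z₀ passes a multiple of π/2, so N = ⌊2z₀/π⌋ + 1 = ⌊3.281⌋ + 1 = 4.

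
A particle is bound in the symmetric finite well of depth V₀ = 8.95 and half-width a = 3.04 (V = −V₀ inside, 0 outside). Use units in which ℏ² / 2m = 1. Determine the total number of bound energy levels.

N = 6

The dimensionless depth is z₀ = a√(2mV₀)/ℏ = 3.04 × √(8.950) = 9.095.
A new bound state (alternating even/odd) appears each time z₀ passes a multiple of π/2, so N = ⌊2z₀/π⌋ + 1 = ⌊5.790⌋ + 1 = 6.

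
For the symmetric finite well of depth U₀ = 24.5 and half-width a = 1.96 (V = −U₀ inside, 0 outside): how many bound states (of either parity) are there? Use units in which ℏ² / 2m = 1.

N = 7

The dimensionless depth is z₀ = a√(2mU₀)/ℏ = 1.96 × √(24.50) = 9.702.
A new bound state (alternating even/odd) appears each time z₀ passes a multiple of π/2, so N = ⌊2z₀/π⌋ + 1 = ⌊6.176⌋ + 1 = 7.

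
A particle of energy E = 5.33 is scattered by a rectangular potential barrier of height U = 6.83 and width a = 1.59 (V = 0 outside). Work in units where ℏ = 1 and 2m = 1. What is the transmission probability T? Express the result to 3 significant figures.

Since E < U the interior solution is evanescent with decay constant κ = √(2m(U − E))/ℏ = 1.225.
κa = 1.947, sinh(κa) = 3.434.
The exact tunnelling result is T⁻¹ = 1 + U² sinh²(κa) / [4E(U − E)] = 18.20, so T = 0.0550.

T = 0.0550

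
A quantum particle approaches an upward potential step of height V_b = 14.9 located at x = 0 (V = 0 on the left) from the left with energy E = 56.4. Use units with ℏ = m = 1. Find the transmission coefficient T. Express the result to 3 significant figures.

T = 0.994

The wavenumbers are k₁ = √(2mE)/ℏ = 10.62 on the left and k₂ = √(2m(E − V_b))/ℏ = 9.110 on the right.
Matching ψ and ψ′ at x = 0 gives r = (k₁ − k₂)/(k₁ + k₂), so R = r² = 0.005859 and T = 1 − R = 0.9941.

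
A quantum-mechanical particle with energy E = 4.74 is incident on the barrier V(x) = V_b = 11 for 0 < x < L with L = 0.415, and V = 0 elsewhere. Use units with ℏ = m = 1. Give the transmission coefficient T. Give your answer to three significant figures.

T = 0.188

Since E < V_b the interior solution is evanescent with decay constant κ = √(2m(V_b − E))/ℏ = 3.538.
κL = 1.468, sinh(κL) = 2.056.
Matching ψ, ψ′ at both faces gives T = [1 + V_b² sinh²(κL) / (4E(V_b − E))]⁻¹ = 1/5.310 = 0.188.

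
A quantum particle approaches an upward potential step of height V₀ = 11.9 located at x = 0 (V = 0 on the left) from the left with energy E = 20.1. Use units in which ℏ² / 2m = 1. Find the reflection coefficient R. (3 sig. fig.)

On each side the TISE gives plane waves with k = √(2m(E − V))/ℏ: k₁ = √(2·½·20.1) = 4.483, k₂ = √(2·½·8.2) = 2.864.
Continuity of ψ and ψ′ at the step yields the reflection amplitude r = (k₁ − k₂)/(k₁ + k₂) = 0.2205; thus R = |r|² = 0.04861, T = 0.9514.

R = 0.0486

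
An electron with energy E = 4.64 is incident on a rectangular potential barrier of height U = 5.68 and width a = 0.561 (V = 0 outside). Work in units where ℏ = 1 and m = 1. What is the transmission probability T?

E < U: inside the barrier ψ ∝ e^{±κx} with κ = √(2m(U − E))/ℏ = 1.442.
κa = 0.8091, sinh(κa) = 0.9003.
The exact tunnelling result is T⁻¹ = 1 + U² sinh²(κa) / [4E(U − E)] = 2.355, so T = 0.425.

T = 0.425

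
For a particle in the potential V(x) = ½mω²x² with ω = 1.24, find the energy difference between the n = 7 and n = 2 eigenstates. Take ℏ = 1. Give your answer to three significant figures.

E_n = ℏω(n + ½), so ΔE = (7 − 2) ℏω = 5 × 1.24 = 6.200.

ΔE = 6.20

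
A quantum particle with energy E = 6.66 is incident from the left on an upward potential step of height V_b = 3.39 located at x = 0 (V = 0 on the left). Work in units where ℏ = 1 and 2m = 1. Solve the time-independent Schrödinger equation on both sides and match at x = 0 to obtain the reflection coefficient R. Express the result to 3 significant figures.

R = 0.0310

On each side the TISE gives plane waves with k = √(2m(E − V))/ℏ: k₁ = √(2·½·6.66) = 2.581, k₂ = √(2·½·3.27) = 1.808.
Continuity of ψ and ψ′ at the step yields the reflection amplitude r = (k₁ − k₂)/(k₁ + k₂) = 0.1760; thus R = |r|² = 0.03097, T = 0.9690.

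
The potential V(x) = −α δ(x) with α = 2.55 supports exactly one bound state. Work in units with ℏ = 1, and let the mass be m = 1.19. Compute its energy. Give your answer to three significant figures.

The bound state is ψ(x) = √κ e^{−κ|x|}. The derivative jump ψ'(0⁺) − ψ'(0⁻) = −(2mα/ℏ²)ψ(0) fixes κ = mα/ℏ² = 3.035.
Then E = −ℏ²κ²/(2m) = −mα²/(2ℏ²) = -3.869.

E = -3.87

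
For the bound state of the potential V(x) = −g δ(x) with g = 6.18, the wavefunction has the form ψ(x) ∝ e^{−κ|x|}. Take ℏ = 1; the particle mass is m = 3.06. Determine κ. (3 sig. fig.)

κ = 18.9

Integrating the TISE across x = 0 gives the cusp condition ψ'(0⁺) − ψ'(0⁻) = −(2mg/ℏ²)ψ(0).
With ψ ∝ e^{−κ|x|} this yields −2κ = −2mg/ℏ², so κ = mg/ℏ² = 18.91.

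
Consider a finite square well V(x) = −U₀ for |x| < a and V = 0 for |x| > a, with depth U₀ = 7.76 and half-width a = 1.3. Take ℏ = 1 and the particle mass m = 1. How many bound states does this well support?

Define the well-strength parameter z₀ = (a/ℏ)√(2mU₀) = 1.3 × √(2·1·7.76) = 5.121.
The even/odd transcendental equations gain one root per π/2 in z₀, giving N = 1 + ⌊2z₀/π⌋ = 1 + ⌊3.260⌋ = 4.

N = 4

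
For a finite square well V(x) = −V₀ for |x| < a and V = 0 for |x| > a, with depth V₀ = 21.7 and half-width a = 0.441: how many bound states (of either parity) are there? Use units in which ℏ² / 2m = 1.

The dimensionless depth is z₀ = a√(2mV₀)/ℏ = 0.441 × √(21.70) = 2.054.
A new bound state (alternating even/odd) appears each time z₀ passes a multiple of π/2, so N = ⌊2z₀/π⌋ + 1 = ⌊1.308⌋ + 1 = 2.

N = 2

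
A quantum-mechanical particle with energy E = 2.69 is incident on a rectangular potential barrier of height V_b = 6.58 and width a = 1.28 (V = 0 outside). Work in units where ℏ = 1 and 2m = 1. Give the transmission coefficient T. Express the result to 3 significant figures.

T = 0.0245

E < V_b: inside the barrier ψ ∝ e^{±κx} with κ = √(2m(V_b − E))/ℏ = 1.972.
κa = 2.525, sinh(κa) = 6.203.
Matching ψ, ψ′ at both faces gives T = [1 + V_b² sinh²(κa) / (4E(V_b − E))]⁻¹ = 1/40.80 = 0.0245.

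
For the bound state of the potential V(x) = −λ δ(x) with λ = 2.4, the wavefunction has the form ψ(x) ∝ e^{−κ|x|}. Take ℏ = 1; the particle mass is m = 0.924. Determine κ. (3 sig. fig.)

Integrate −(ℏ²/2m)ψ'' − λδ(x)ψ = Eψ from −ε to +ε: the ψ'' term gives ψ'(0⁺) − ψ'(0⁻) and the δ term gives −(2mλ/ℏ²)ψ(0).
With ψ ∝ e^{−κ|x|} this yields −2κ = −2mλ/ℏ², so κ = mλ/ℏ² = 2.218.

κ = 2.22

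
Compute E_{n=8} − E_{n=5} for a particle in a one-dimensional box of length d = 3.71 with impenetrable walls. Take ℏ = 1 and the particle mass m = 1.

E_n = n²π²ℏ²/(2md²), so ΔE = (8² − 5²) π²ℏ²/(2md²).
ΔE = 39 × π² / (2 × 1 × 3.71²) = 13.98.

ΔE = 14.0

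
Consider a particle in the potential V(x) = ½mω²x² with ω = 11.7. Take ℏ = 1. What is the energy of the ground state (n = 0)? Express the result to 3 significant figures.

E = 5.85

The oscillator eigenvalues are E_n = ℏω(n + ½), so E_0 = 11.7 × 0.5 = 5.850.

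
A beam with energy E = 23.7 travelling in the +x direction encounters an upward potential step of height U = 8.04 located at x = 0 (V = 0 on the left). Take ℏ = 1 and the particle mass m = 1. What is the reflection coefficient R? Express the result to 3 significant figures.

R = 0.0107

The wavenumbers are k₁ = √(2mE)/ℏ = 6.885 on the left and k₂ = √(2m(E − U))/ℏ = 5.596 on the right.
Matching ψ and ψ′ at x = 0 gives r = (k₁ − k₂)/(k₁ + k₂), so R = r² = 0.01065 and T = 1 − R = 0.9893.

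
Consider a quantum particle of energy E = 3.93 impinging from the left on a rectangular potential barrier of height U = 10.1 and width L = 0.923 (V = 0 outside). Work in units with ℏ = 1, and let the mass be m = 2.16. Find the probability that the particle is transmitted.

T = 0.000276

E < U: inside the barrier ψ ∝ e^{±κx} with κ = √(2m(U − E))/ℏ = 5.163.
κL = 4.765, sinh(κL) = 58.68.
The exact tunnelling result is T⁻¹ = 1 + U² sinh²(κL) / [4E(U − E)] = 3622, so T = 0.000276.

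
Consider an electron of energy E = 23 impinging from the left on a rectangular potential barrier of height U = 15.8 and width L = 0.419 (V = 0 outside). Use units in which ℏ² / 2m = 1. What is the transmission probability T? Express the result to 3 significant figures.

Above the barrier the interior wavenumber is k₂ = √(2m(E − U))/ℏ = 2.683, giving phase k₂L = 1.124.
Matching at both interfaces gives T⁻¹ = 1 + U² sin²(k₂L) / [4E(E − U)] = 1.307, hence T = 0.765.

T = 0.765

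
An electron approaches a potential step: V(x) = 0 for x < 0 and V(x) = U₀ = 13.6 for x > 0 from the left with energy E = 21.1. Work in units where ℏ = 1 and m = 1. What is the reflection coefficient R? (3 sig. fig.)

R = 0.0640

The wavenumbers are k₁ = √(2mE)/ℏ = 6.496 on the left and k₂ = √(2m(E − U₀))/ℏ = 3.873 on the right.
Continuity of ψ and ψ′ at the step yields the reflection amplitude r = (k₁ − k₂)/(k₁ + k₂) = 0.2530; thus R = |r|² = 0.06400, T = 0.9360.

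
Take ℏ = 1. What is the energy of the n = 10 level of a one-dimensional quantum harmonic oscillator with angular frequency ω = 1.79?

E = 18.8

Using E_n = (n + ½)ℏω: E_10 = 10.5 × 1.79 = 18.80.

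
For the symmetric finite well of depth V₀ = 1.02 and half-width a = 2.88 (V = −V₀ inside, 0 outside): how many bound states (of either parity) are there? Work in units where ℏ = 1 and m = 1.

N = 3

Define the well-strength parameter z₀ = (a/ℏ)√(2mV₀) = 2.88 × √(2·1·1.02) = 4.113.
A new bound state (alternating even/odd) appears each time z₀ passes a multiple of π/2, so N = ⌊2z₀/π⌋ + 1 = ⌊2.619⌋ + 1 = 3.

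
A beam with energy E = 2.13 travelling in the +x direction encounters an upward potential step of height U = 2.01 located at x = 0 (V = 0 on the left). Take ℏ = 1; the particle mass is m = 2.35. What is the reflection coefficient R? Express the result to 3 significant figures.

R = 0.380

On each side the TISE gives plane waves with k = √(2m(E − V))/ℏ: k₁ = √(2·2.35·2.13) = 3.164, k₂ = √(2·2.35·0.12) = 0.7510.
Continuity of ψ and ψ′ at the step yields the reflection amplitude r = (k₁ − k₂)/(k₁ + k₂) = 0.6163; thus R = |r|² = 0.3799, T = 0.6201.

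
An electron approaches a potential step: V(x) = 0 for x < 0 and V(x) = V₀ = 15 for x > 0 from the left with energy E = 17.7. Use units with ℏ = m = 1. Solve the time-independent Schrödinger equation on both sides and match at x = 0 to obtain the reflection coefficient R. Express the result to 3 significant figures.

R = 0.192

The wavenumbers are k₁ = √(2mE)/ℏ = 5.950 on the left and k₂ = √(2m(E − V₀))/ℏ = 2.324 on the right.
Continuity of ψ and ψ′ at the step yields the reflection amplitude r = (k₁ − k₂)/(k₁ + k₂) = 0.4383; thus R = |r|² = 0.1921, T = 0.8079.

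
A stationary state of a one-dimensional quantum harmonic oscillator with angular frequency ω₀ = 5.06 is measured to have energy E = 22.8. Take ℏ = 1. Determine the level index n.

Invert E_n = (n + ½)ℏω₀: n = E/ℏω₀ − ½ = 4.006, so n = 4.

n = 4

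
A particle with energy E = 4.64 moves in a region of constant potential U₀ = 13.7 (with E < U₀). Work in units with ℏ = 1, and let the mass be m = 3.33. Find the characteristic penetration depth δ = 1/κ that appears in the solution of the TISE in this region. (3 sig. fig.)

δ = 0.129

Since E < U₀ the TISE in this region is ψ'' = κ²ψ with κ = √(2m(U₀ − E))/ℏ.
κ = √(2 × 3.33 × 9.06) = 7.768. The penetration depth is δ = 1/κ = 0.129.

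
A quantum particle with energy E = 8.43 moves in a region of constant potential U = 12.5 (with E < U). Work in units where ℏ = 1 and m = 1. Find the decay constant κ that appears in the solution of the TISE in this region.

κ = 2.85

Since E < U the TISE in this region is ψ'' = κ²ψ with κ = √(2m(U − E))/ℏ.
κ = √(2 × 1 × 4.07) = 2.853.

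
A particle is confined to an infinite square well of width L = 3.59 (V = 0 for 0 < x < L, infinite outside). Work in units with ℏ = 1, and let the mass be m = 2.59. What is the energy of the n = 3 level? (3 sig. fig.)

E = 1.33

Requiring ψ(0) = ψ(L) = 0 quantises k = nπ/L, hence E_n = ℏ²k²/2m = n²π²ℏ²/(2mL²).
E_3 = 3² × π² / (2 × 2.59 × 3.59²) = 1.331.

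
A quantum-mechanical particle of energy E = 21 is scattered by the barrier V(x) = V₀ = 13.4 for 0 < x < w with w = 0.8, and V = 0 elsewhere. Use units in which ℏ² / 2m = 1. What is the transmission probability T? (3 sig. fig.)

E > V₀: inside the barrier k₂ = √(2m(E − V₀))/ℏ = 2.757, k₂w = 2.205.
T = [1 + V₀² sin²(k₂w) / (4E(E − V₀))]⁻¹ = 1/1.182 = 0.846.

T = 0.846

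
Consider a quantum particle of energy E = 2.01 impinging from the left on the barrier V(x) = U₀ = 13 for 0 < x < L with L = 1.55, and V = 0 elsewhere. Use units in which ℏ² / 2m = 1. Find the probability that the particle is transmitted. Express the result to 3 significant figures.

T = 0.0000720

E < U₀: inside the barrier ψ ∝ e^{±κx} with κ = √(2m(U₀ − E))/ℏ = 3.315.
κL = 5.138, sinh(κL) = 85.22.
The exact tunnelling result is T⁻¹ = 1 + U₀² sinh²(κL) / [4E(U₀ − E)] = 13890, so T = 0.0000720.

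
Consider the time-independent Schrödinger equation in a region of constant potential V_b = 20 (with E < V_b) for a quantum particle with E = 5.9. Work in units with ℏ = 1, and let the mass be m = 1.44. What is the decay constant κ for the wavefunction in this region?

Since E < V_b the TISE in this region is ψ'' = κ²ψ with κ = √(2m(V_b − E))/ℏ.
κ = √(2 × 1.44 × 14.1) = 6.372.

κ = 6.37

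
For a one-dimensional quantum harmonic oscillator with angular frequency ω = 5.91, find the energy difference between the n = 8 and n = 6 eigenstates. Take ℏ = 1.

E_n = ℏω(n + ½), so ΔE = (8 − 6) ℏω = 2 × 5.91 = 11.82.

ΔE = 11.8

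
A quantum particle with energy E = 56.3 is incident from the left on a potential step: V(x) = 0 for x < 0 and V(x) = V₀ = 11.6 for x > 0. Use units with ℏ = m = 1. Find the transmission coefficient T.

On each side the TISE gives plane waves with k = √(2m(E − V))/ℏ: k₁ = √(2·1·56.3) = 10.61, k₂ = √(2·1·44.7) = 9.455.
Matching ψ and ψ′ at x = 0 gives r = (k₁ − k₂)/(k₁ + k₂), so R = r² = 0.003320 and T = 1 − R = 0.9967.

T = 0.997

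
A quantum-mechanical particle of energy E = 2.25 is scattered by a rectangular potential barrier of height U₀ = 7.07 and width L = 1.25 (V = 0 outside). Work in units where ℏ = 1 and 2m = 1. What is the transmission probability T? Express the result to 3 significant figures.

Since E < U₀ the interior solution is evanescent with decay constant κ = √(2m(U₀ − E))/ℏ = 2.195.
κL = 2.744, sinh(κL) = 7.745.
The exact tunnelling result is T⁻¹ = 1 + U₀² sinh²(κL) / [4E(U₀ − E)] = 70.11, so T = 0.0143.

T = 0.0143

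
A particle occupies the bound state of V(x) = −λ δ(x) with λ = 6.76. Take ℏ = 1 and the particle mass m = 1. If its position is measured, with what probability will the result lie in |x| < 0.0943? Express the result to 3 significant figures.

P = 0.721

The normalised bound state is ψ = √κ e^{−κ|x|} with κ = mλ/ℏ² = 6.760.
P(|x| < d) = ∫_{−d}^{d} κ e^{−2κ|x|} dx = 1 − e^{−2κd} = 1 − e^{−1.275} = 0.7206.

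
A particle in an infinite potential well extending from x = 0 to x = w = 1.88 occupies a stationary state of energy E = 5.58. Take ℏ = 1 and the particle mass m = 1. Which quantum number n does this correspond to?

From E_n = n²π²ℏ²/(2mw²) invert to n = √(2mw²E)/(πℏ).
n = (1.88/π) × √(2 × 1 × 5.58) = 1.999 → n = 2.

n = 2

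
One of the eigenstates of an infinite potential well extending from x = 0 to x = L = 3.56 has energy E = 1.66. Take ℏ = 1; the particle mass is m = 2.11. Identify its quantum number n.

n = 3

For an infinite well E_n = n²π²ℏ²/(2mL²), so n = (L/πℏ)√(2mE).
n = (3.56/π) × √(2 × 2.11 × 1.66) = 2.999 → n = 3.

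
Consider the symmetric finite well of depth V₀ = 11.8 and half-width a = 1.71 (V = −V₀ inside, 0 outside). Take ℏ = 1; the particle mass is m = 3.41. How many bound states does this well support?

Define the well-strength parameter z₀ = (a/ℏ)√(2mV₀) = 1.71 × √(2·3.41·11.8) = 15.34.
The even/odd transcendental equations gain one root per π/2 in z₀, giving N = 1 + ⌊2z₀/π⌋ = 1 + ⌊9.766⌋ = 10.

N = 10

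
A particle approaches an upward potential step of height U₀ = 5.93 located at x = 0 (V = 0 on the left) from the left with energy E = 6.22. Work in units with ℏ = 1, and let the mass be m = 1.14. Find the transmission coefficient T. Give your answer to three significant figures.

On each side the TISE gives plane waves with k = √(2m(E − V))/ℏ: k₁ = √(2·1.14·6.22) = 3.766, k₂ = √(2·1.14·0.29) = 0.8131.
Matching ψ and ψ′ at x = 0 gives r = (k₁ − k₂)/(k₁ + k₂), so R = r² = 0.4158 and T = 1 − R = 0.5842.

T = 0.584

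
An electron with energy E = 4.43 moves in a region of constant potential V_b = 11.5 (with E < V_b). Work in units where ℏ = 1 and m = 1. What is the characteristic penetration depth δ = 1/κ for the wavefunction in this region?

Since E < V_b the TISE in this region is ψ'' = κ²ψ with κ = √(2m(V_b − E))/ℏ.
κ = √(2 × 1 × 7.07) = 3.760. The penetration depth is δ = 1/κ = 0.266.

δ = 0.266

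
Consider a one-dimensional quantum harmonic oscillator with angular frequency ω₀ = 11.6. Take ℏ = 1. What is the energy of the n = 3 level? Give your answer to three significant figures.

E = 40.6

The oscillator eigenvalues are E_n = ℏω₀(n + ½), so E_3 = 11.6 × 3.5 = 40.60.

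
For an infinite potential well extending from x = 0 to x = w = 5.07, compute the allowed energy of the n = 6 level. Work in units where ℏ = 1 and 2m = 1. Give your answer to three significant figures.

E = 13.8

The infinite-well eigenfunctions ψ_n = √(2/w) sin(nπx/w) vanish at both walls, giving E_n = n²π²ℏ²/(2mw²).
E_6 = 6² × π² / (2 × 0.5 × 5.07²) = 13.82.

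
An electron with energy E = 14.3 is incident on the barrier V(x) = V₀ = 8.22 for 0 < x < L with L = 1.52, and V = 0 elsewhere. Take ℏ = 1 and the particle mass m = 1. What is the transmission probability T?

T = 0.881

Above the barrier the interior wavenumber is k₂ = √(2m(E − V₀))/ℏ = 3.487, giving phase k₂L = 5.300.
Matching at both interfaces gives T⁻¹ = 1 + V₀² sin²(k₂L) / [4E(E − V₀)] = 1.135, hence T = 0.881.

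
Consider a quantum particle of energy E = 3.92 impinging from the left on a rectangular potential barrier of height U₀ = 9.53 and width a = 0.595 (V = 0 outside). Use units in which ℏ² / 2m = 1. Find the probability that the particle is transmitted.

T = 0.207

Since E < U₀ the interior solution is evanescent with decay constant κ = √(2m(U₀ − E))/ℏ = 2.369.
κa = 1.409, sinh(κa) = 1.924.
Matching ψ, ψ′ at both faces gives T = [1 + U₀² sinh²(κa) / (4E(U₀ − E))]⁻¹ = 1/4.823 = 0.207.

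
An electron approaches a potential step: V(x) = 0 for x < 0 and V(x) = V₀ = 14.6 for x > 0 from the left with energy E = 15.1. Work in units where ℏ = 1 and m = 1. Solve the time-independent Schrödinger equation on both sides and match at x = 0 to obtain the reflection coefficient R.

On each side the TISE gives plane waves with k = √(2m(E − V))/ℏ: k₁ = √(2·1·15.1) = 5.495, k₂ = √(2·1·0.5) = 1.000.
Continuity of ψ and ψ′ at the step yields the reflection amplitude r = (k₁ − k₂)/(k₁ + k₂) = 0.6921; thus R = |r|² = 0.4790, T = 0.5210.

R = 0.479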